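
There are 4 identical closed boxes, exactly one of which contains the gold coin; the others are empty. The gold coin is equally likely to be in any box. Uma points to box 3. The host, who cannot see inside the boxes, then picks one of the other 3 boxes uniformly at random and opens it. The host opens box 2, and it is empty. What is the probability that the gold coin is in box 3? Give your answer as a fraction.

Because the host chose which box to open without knowing where the gold coin is, the choice is independent of the prize location. Learning that box 2 does not hold the gold coin simply rules out that one location and leaves the remaining 3 boxes still equally likely by symmetry.
So P(the gold coin in box 3) = 1/3.

1/3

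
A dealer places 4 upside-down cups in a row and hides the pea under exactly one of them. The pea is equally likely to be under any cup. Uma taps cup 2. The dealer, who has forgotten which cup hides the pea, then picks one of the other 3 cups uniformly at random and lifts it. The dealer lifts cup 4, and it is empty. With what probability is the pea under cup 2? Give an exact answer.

Consider each possible location of the pea in turn.
If it is under any of cups 1, 2, and 3 (prior 1/4 each): the dealer picks cup 4 with probability 1/3 regardless, and it is not the prize; weight (1/4)·(1/3) = 1/12 each.
If it is under cup 4 (prior 1/4): the dealer opened cup 4, so this case is ruled out; weight (1/4)·0 = 0.
The weights sum to 1/4.
So P(the pea under cup 2 | the dealer opened cup 4) = (1/12) / (1/4) = 1/3.

1/3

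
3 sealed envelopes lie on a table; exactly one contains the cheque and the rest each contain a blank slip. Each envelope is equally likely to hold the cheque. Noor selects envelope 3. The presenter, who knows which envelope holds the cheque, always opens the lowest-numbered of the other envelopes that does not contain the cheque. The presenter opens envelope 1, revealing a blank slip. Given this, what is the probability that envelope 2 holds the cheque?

Consider each possible location of the cheque in turn.
If it is in envelope 1 (prior 1/3): the presenter opened envelope 1, so this case is ruled out; weight (1/3)·0 = 0.
If it is in either of envelopes 2 and 3 (prior 1/3 each): envelope 1 is the lowest-numbered option available, probability 1; weight (1/3)·1 = 1/3 each.
The weights sum to 2/3.
So P(the cheque in envelope 2 | the presenter opened envelope 1) = (1/3) / (2/3) = 1/2.

1/2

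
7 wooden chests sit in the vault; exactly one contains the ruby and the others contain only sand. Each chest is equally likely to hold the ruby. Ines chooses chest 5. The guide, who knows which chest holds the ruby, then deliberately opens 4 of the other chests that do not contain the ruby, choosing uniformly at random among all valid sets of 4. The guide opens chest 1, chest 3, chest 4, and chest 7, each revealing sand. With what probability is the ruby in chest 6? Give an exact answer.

Consider each possible location of the ruby in turn.
If it is in any of chests 1, 3, 4, and 7 (prior 1/7 each): that chest was opened and seen not to hold the prize — ruled out; weight (1/7)·0 = 0 each.
If it is in either of chests 2 and 6 (prior 1/7 each): the guide has 5 equally likely choices, so probability 1/5; weight (1/7)·(1/5) = 1/35 each.
If it is in chest 5 (prior 1/7): the guide has 15 equally likely choices, so probability 1/15; weight (1/7)·(1/15) = 1/105.
The weights sum to 1/15.
So P(the ruby in chest 6 | the guide opened chest 1, chest 3, chest 4, and chest 7) = (1/35) / (1/15) = 3/7.

3/7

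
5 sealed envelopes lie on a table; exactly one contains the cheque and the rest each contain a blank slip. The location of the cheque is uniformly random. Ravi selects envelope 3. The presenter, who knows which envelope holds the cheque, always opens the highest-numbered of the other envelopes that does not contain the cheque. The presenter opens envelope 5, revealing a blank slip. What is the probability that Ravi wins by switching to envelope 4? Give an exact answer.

1/4

Consider each possible location of the cheque in turn.
If it is in any of envelopes 1, 2, 3, and 4 (prior 1/5 each): envelope 5 is the highest-numbered option available, probability 1; weight (1/5)·1 = 1/5 each.
If it is in envelope 5 (prior 1/5): the presenter opened envelope 5, so this case is ruled out; weight (1/5)·0 = 0.
The weights sum to 4/5.
So P(the cheque in envelope 4 | the presenter opened envelope 5) = (1/5) / (4/5) = 1/4.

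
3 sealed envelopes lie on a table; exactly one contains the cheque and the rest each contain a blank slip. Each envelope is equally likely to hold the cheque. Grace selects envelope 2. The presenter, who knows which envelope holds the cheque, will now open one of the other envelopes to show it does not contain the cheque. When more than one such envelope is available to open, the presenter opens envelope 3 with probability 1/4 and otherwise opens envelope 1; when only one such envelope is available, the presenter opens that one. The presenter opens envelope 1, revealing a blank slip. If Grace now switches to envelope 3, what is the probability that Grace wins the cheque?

Condition on the true location of the cheque.
If it is in envelope 1 (prior 1/3): the presenter opened envelope 1, so this case is ruled out; weight (1/3)·0 = 0.
If it is in envelope 2 (prior 1/3): envelope 3 is available but not opened, probability 3/4; weight (1/3)·(3/4) = 1/4.
If it is in envelope 3 (prior 1/3): only envelope 1 is available, probability 1; weight (1/3)·1 = 1/3.
The weights sum to 7/12.
So P(the cheque in envelope 3 | the presenter opened envelope 1) = (1/3) / (7/12) = 4/7.

4/7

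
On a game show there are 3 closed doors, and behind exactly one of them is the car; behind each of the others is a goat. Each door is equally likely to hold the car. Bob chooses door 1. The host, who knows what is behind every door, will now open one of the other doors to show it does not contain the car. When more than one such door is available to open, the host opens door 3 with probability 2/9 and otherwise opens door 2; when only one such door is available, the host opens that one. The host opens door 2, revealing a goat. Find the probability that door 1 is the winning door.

7/16

Condition on the true location of the car.
If it is behind door 1 (prior 1/3): door 3 is available but not opened, probability 7/9; weight (1/3)·(7/9) = 7/27.
If it is behind door 2 (prior 1/3): the host opened door 2, so this case is ruled out; weight (1/3)·0 = 0.
If it is behind door 3 (prior 1/3): only door 2 is available, probability 1; weight (1/3)·1 = 1/3.
The weights sum to 16/27.
So P(the car behind door 1 | the host opened door 2) = (7/27) / (16/27) = 7/16.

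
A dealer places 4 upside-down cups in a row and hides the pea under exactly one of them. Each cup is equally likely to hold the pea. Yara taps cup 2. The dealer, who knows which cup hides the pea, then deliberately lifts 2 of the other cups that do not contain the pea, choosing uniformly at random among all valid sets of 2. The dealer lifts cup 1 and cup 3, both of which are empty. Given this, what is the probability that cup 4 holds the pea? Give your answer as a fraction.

3/4

Apply Bayes' rule, conditioning on where the pea actually is.
If it is under either of cups 1 and 3 (prior 1/4 each): that cup was opened and seen not to hold the prize — ruled out; weight (1/4)·0 = 0 each.
If it is under cup 2 (prior 1/4): the dealer has 3 equally likely choices, so probability 1/3; weight (1/4)·(1/3) = 1/12.
If it is under cup 4 (prior 1/4): the dealer has no choice, probability 1; weight (1/4)·1 = 1/4.
The weights sum to 1/3.
So P(the pea under cup 4 | the dealer opened cup 1 and cup 3) = (1/4) / (1/3) = 3/4.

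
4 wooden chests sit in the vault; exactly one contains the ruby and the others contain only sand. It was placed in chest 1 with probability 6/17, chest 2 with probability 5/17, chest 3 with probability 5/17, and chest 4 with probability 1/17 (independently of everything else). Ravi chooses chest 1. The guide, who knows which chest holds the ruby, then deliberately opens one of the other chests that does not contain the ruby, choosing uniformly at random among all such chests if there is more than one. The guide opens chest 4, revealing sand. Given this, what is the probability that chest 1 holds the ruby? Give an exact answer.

Consider each possible location of the ruby in turn.
If it is in chest 1 (prior 6/17): the guide has 3 equally likely choices, so probability 1/3; weight (6/17)·(1/3) = 2/17.
If it is in either of chests 2 and 3 (prior 5/17 each): the guide has 2 equally likely choices, so probability 1/2; weight (5/17)·(1/2) = 5/34 each.
If it is in chest 4 (prior 1/17): the guide opened chest 4, so this case is ruled out; weight (1/17)·0 = 0.
The weights sum to 7/17.
So P(the ruby in chest 1 | the guide opened chest 4) = (2/17) / (7/17) = 2/7.

2/7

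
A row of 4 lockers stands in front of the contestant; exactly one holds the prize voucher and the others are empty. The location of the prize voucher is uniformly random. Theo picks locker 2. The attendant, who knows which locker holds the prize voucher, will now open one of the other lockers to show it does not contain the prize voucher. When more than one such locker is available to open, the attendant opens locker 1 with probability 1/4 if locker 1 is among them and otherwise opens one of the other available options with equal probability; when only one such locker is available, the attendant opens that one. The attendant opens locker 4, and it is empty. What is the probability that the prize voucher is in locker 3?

6/13

Consider each possible location of the prize voucher in turn.
If it is in locker 1 (prior 1/4): locker 1 holds the prize so is unavailable; the attendant chooses uniformly among the 2 others, probability 1/2; weight (1/4)·(1/2) = 1/8.
If it is in locker 2 (prior 1/4): locker 1 is available but not opened; locker 4 gets probability (1 − 1/4)/2 = 3/8; weight (1/4)·(3/8) = 3/32.
If it is in locker 3 (prior 1/4): locker 1 is available but not opened, probability 3/4; weight (1/4)·(3/4) = 3/16.
If it is in locker 4 (prior 1/4): the attendant opened locker 4, so this case is ruled out; weight (1/4)·0 = 0.
The weights sum to 13/32.
So P(the prize voucher in locker 3 | the attendant opened locker 4) = (3/16) / (13/32) = 6/13.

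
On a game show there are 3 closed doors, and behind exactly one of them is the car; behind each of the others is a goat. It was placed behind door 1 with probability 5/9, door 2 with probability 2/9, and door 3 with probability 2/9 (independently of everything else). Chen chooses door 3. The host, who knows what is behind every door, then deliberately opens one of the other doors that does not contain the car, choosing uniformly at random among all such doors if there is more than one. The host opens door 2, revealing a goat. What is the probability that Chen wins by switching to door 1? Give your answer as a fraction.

5/6

Condition on the true location of the car.
If it is behind door 1 (prior 5/9): the host has no choice, probability 1; weight (5/9)·1 = 5/9.
If it is behind door 2 (prior 2/9): the host opened door 2, so this case is ruled out; weight (2/9)·0 = 0.
If it is behind door 3 (prior 2/9): the host has 2 equally likely choices, so probability 1/2; weight (2/9)·(1/2) = 1/9.
The weights sum to 2/3.
So P(the car behind door 1 | the host opened door 2) = (5/9) / (2/3) = 5/6.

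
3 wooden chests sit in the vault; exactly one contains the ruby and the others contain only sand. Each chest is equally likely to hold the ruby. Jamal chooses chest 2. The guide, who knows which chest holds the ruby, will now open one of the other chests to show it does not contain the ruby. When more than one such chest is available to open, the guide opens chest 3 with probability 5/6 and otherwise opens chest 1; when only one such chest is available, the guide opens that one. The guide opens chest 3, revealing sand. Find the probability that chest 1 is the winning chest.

Consider each possible location of the ruby in turn.
If it is in chest 1 (prior 1/3): only chest 3 is available, probability 1; weight (1/3)·1 = 1/3.
If it is in chest 2 (prior 1/3): chest 3 is available, opened with probability 5/6; weight (1/3)·(5/6) = 5/18.
If it is in chest 3 (prior 1/3): the guide opened chest 3, so this case is ruled out; weight (1/3)·0 = 0.
The weights sum to 11/18.
So P(the ruby in chest 1 | the guide opened chest 3) = (1/3) / (11/18) = 6/11.

6/11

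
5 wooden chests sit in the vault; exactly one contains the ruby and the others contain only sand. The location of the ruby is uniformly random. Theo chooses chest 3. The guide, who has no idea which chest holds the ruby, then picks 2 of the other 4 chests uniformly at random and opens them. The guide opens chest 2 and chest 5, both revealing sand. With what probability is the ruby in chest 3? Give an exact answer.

Condition on the true location of the ruby.
If it is in any of chests 1, 3, and 4 (prior 1/5 each): the guide picks exactly this set with probability 1/6 regardless, and none is the prize; weight (1/5)·(1/6) = 1/30 each.
If it is in either of chests 2 and 5 (prior 1/5 each): that chest was opened and seen not to hold the prize — ruled out; weight (1/5)·0 = 0 each.
The weights sum to 1/10.
So P(the ruby in chest 3 | the guide opened chest 2 and chest 5) = (1/30) / (1/10) = 1/3.

1/3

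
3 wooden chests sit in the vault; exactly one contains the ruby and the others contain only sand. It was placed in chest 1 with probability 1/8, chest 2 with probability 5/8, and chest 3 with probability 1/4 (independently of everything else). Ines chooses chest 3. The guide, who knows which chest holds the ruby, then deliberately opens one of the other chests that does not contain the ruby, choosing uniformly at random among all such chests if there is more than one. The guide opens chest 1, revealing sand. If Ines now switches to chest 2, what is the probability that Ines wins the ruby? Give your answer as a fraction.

Condition on the true location of the ruby.
If it is in chest 1 (prior 1/8): the guide opened chest 1, so this case is ruled out; weight (1/8)·0 = 0.
If it is in chest 2 (prior 5/8): the guide has no choice, probability 1; weight (5/8)·1 = 5/8.
If it is in chest 3 (prior 1/4): the guide has 2 equally likely choices, so probability 1/2; weight (1/4)·(1/2) = 1/8.
The weights sum to 3/4.
So P(the ruby in chest 2 | the guide opened chest 1) = (5/8) / (3/4) = 5/6.

5/6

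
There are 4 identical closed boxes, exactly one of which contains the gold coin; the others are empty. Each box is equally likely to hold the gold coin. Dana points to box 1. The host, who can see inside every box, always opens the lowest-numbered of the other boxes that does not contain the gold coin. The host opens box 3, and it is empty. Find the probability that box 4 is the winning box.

Condition on the true location of the gold coin.
If it is in either of boxes 1 and 4 (prior 1/4 each): the host would have opened box 2 instead, probability 0; weight (1/4)·0 = 0 each.
If it is in box 2 (prior 1/4): box 3 is the lowest-numbered option available, probability 1; weight (1/4)·1 = 1/4.
If it is in box 3 (prior 1/4): the host opened box 3, so this case is ruled out; weight (1/4)·0 = 0.
The weights sum to 1/4.
So P(the gold coin in box 4 | the host opened box 3) = 0 / (1/4) = 0.

0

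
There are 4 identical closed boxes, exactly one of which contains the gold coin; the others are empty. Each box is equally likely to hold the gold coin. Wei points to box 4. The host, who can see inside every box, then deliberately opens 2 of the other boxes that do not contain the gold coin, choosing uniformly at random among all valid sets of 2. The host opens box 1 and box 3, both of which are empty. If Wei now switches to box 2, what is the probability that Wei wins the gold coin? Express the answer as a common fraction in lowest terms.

Consider each possible location of the gold coin in turn.
If it is in either of boxes 1 and 3 (prior 1/4 each): that box was opened and seen not to hold the prize — ruled out; weight (1/4)·0 = 0 each.
If it is in box 2 (prior 1/4): the host has no choice, probability 1; weight (1/4)·1 = 1/4.
If it is in box 4 (prior 1/4): the host has 3 equally likely choices, so probability 1/3; weight (1/4)·(1/3) = 1/12.
The weights sum to 1/3.
So P(the gold coin in box 2 | the host opened box 1 and box 3) = (1/4) / (1/3) = 3/4.

3/4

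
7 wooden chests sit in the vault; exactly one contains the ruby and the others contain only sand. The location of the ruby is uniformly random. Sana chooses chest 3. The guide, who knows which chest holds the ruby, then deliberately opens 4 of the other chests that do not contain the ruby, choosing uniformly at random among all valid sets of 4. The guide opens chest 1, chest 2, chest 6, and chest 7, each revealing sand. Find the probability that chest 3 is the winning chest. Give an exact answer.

Condition on the true location of the ruby.
If it is in any of chests 1, 2, 6, and 7 (prior 1/7 each): that chest was opened and seen not to hold the prize — ruled out; weight (1/7)·0 = 0 each.
If it is in chest 3 (prior 1/7): the guide has 15 equally likely choices, so probability 1/15; weight (1/7)·(1/15) = 1/105.
If it is in either of chests 4 and 5 (prior 1/7 each): the guide has 5 equally likely choices, so probability 1/5; weight (1/7)·(1/5) = 1/35 each.
The weights sum to 1/15.
So P(the ruby in chest 3 | the guide opened chest 1, chest 2, chest 6, and chest 7) = (1/105) / (1/15) = 1/7.

1/7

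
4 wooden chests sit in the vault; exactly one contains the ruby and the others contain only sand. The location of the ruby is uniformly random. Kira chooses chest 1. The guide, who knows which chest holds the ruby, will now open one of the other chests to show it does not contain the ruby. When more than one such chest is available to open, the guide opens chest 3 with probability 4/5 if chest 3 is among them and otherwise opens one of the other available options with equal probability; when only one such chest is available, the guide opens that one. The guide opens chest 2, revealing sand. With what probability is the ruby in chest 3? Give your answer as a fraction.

5/8

Apply Bayes' rule, conditioning on where the ruby actually is.
If it is in chest 1 (prior 1/4): chest 3 is available but not opened; chest 2 gets probability (1 − 4/5)/2 = 1/10; weight (1/4)·(1/10) = 1/40.
If it is in chest 2 (prior 1/4): the guide opened chest 2, so this case is ruled out; weight (1/4)·0 = 0.
If it is in chest 3 (prior 1/4): chest 3 holds the prize so is unavailable; the guide chooses uniformly among the 2 others, probability 1/2; weight (1/4)·(1/2) = 1/8.
If it is in chest 4 (prior 1/4): chest 3 is available but not opened, probability 1/5; weight (1/4)·(1/5) = 1/20.
The weights sum to 1/5.
So P(the ruby in chest 3 | the guide opened chest 2) = (1/8) / (1/5) = 5/8.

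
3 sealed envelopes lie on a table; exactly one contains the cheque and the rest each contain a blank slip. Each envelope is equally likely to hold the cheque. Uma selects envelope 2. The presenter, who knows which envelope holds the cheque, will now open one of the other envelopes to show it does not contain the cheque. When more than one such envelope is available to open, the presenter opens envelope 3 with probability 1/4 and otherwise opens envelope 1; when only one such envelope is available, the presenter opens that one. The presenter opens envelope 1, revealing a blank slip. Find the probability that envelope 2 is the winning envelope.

3/7

Consider each possible location of the cheque in turn.
If it is in envelope 1 (prior 1/3): the presenter opened envelope 1, so this case is ruled out; weight (1/3)·0 = 0.
If it is in envelope 2 (prior 1/3): envelope 3 is available but not opened, probability 3/4; weight (1/3)·(3/4) = 1/4.
If it is in envelope 3 (prior 1/3): only envelope 1 is available, probability 1; weight (1/3)·1 = 1/3.
The weights sum to 7/12.
So P(the cheque in envelope 2 | the presenter opened envelope 1) = (1/4) / (7/12) = 3/7.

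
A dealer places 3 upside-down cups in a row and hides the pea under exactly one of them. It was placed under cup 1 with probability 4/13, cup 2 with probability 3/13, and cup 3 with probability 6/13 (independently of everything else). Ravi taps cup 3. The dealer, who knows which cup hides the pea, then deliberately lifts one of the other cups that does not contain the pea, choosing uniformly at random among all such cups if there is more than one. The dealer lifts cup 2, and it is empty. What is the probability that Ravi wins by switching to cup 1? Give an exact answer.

4/7

Condition on the true location of the pea.
If it is under cup 1 (prior 4/13): the dealer has no choice, probability 1; weight (4/13)·1 = 4/13.
If it is under cup 2 (prior 3/13): the dealer opened cup 2, so this case is ruled out; weight (3/13)·0 = 0.
If it is under cup 3 (prior 6/13): the dealer has 2 equally likely choices, so probability 1/2; weight (6/13)·(1/2) = 3/13.
The weights sum to 7/13.
So P(the pea under cup 1 | the dealer opened cup 2) = (4/13) / (7/13) = 4/7.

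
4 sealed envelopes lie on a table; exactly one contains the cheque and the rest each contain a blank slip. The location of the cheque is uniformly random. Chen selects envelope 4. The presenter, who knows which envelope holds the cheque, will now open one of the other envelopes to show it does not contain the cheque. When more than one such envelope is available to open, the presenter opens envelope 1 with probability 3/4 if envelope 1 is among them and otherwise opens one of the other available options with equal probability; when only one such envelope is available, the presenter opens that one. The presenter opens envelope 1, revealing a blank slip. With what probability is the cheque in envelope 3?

1/3

Consider each possible location of the cheque in turn.
If it is in envelope 1 (prior 1/4): the presenter opened envelope 1, so this case is ruled out; weight (1/4)·0 = 0.
If it is in any of envelopes 2, 3, and 4 (prior 1/4 each): envelope 1 is available, opened with probability 3/4; weight (1/4)·(3/4) = 3/16 each.
The weights sum to 9/16.
So P(the cheque in envelope 3 | the presenter opened envelope 1) = (3/16) / (9/16) = 1/3.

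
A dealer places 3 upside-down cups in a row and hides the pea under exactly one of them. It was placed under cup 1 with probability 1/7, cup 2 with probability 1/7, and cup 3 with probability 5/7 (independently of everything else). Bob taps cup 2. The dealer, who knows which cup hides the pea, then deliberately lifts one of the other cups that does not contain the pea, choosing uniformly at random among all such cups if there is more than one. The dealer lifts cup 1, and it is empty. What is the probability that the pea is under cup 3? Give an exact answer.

Condition on the true location of the pea.
If it is under cup 1 (prior 1/7): the dealer opened cup 1, so this case is ruled out; weight (1/7)·0 = 0.
If it is under cup 2 (prior 1/7): the dealer has 2 equally likely choices, so probability 1/2; weight (1/7)·(1/2) = 1/14.
If it is under cup 3 (prior 5/7): the dealer has no choice, probability 1; weight (5/7)·1 = 5/7.
The weights sum to 11/14.
So P(the pea under cup 3 | the dealer opened cup 1) = (5/7) / (11/14) = 10/11.

10/11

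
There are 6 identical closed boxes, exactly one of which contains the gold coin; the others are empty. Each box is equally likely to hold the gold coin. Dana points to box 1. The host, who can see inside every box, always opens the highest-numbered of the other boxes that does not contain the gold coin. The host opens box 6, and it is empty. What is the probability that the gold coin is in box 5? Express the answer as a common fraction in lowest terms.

Consider each possible location of the gold coin in turn.
If it is in any of boxes 1, 2, 3, 4, and 5 (prior 1/6 each): box 6 is the highest-numbered option available, probability 1; weight (1/6)·1 = 1/6 each.
If it is in box 6 (prior 1/6): the host opened box 6, so this case is ruled out; weight (1/6)·0 = 0.
The weights sum to 5/6.
So P(the gold coin in box 5 | the host opened box 6) = (1/6) / (5/6) = 1/5.

1/5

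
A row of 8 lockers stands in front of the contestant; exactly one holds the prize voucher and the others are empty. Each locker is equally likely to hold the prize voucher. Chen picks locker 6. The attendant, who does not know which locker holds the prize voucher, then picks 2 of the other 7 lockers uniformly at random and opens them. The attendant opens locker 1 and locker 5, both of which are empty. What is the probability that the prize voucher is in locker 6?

1/6

Condition on the true location of the prize voucher.
If it is in either of lockers 1 and 5 (prior 1/8 each): that locker was opened and seen not to hold the prize — ruled out; weight (1/8)·0 = 0 each.
If it is in any of lockers 2, 3, 4, 6, 7, and 8 (prior 1/8 each): the attendant picks exactly this set with probability 1/21 regardless, and none is the prize; weight (1/8)·(1/21) = 1/168 each.
The weights sum to 1/28.
So P(the prize voucher in locker 6 | the attendant opened locker 1 and locker 5) = (1/168) / (1/28) = 1/6.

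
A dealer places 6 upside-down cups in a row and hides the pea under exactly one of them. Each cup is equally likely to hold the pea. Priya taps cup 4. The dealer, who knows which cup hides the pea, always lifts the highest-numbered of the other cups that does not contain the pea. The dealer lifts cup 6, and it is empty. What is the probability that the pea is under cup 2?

1/5

Condition on the true location of the pea.
If it is under any of cups 1, 2, 3, 4, and 5 (prior 1/6 each): cup 6 is the highest-numbered option available, probability 1; weight (1/6)·1 = 1/6 each.
If it is under cup 6 (prior 1/6): the dealer opened cup 6, so this case is ruled out; weight (1/6)·0 = 0.
The weights sum to 5/6.
So P(the pea under cup 2 | the dealer opened cup 6) = (1/6) / (5/6) = 1/5.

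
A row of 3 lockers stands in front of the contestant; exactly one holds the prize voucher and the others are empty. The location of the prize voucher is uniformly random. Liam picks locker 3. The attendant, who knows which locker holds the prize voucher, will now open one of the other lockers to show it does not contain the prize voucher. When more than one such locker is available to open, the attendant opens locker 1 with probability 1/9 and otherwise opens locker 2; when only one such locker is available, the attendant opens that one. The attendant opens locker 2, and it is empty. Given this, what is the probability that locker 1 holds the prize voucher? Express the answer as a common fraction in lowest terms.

9/17

Apply Bayes' rule, conditioning on where the prize voucher actually is.
If it is in locker 1 (prior 1/3): only locker 2 is available, probability 1; weight (1/3)·1 = 1/3.
If it is in locker 2 (prior 1/3): the attendant opened locker 2, so this case is ruled out; weight (1/3)·0 = 0.
If it is in locker 3 (prior 1/3): locker 1 is available but not opened, probability 8/9; weight (1/3)·(8/9) = 8/27.
The weights sum to 17/27.
So P(the prize voucher in locker 1 | the attendant opened locker 2) = (1/3) / (17/27) = 9/17.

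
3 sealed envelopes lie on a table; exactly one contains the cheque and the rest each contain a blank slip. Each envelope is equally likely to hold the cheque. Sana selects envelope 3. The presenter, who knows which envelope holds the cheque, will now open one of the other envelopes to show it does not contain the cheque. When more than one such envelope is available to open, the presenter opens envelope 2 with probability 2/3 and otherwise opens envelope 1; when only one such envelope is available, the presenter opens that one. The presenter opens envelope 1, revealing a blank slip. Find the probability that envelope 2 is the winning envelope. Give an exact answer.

3/4

Condition on the true location of the cheque.
If it is in envelope 1 (prior 1/3): the presenter opened envelope 1, so this case is ruled out; weight (1/3)·0 = 0.
If it is in envelope 2 (prior 1/3): only envelope 1 is available, probability 1; weight (1/3)·1 = 1/3.
If it is in envelope 3 (prior 1/3): envelope 2 is available but not opened, probability 1/3; weight (1/3)·(1/3) = 1/9.
The weights sum to 4/9.
So P(the cheque in envelope 2 | the presenter opened envelope 1) = (1/3) / (4/9) = 3/4.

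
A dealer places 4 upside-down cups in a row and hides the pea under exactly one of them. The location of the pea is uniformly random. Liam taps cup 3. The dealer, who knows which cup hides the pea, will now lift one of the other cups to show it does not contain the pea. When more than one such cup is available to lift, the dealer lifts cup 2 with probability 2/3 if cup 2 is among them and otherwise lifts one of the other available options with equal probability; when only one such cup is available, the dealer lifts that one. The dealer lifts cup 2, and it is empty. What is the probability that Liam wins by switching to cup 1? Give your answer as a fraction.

Apply Bayes' rule, conditioning on where the pea actually is.
If it is under any of cups 1, 3, and 4 (prior 1/4 each): cup 2 is available, opened with probability 2/3; weight (1/4)·(2/3) = 1/6 each.
If it is under cup 2 (prior 1/4): the dealer opened cup 2, so this case is ruled out; weight (1/4)·0 = 0.
The weights sum to 1/2.
So P(the pea under cup 1 | the dealer opened cup 2) = (1/6) / (1/2) = 1/3.

1/3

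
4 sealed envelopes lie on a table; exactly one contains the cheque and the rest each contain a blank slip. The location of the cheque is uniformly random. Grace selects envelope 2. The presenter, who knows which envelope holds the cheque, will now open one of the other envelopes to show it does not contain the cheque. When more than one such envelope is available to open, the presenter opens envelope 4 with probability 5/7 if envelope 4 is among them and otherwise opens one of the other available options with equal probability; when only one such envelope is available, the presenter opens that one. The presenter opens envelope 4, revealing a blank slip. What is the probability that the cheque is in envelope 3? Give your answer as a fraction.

Apply Bayes' rule, conditioning on where the cheque actually is.
If it is in any of envelopes 1, 2, and 3 (prior 1/4 each): envelope 4 is available, opened with probability 5/7; weight (1/4)·(5/7) = 5/28 each.
If it is in envelope 4 (prior 1/4): the presenter opened envelope 4, so this case is ruled out; weight (1/4)·0 = 0.
The weights sum to 15/28.
So P(the cheque in envelope 3 | the presenter opened envelope 4) = (5/28) / (15/28) = 1/3.

1/3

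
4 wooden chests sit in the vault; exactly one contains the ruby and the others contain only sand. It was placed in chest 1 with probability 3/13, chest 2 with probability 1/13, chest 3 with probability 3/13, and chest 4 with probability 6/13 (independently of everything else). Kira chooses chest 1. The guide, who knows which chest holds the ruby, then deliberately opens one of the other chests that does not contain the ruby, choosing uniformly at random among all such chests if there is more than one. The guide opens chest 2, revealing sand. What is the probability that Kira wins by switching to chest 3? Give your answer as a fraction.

Consider each possible location of the ruby in turn.
If it is in chest 1 (prior 3/13): the guide has 3 equally likely choices, so probability 1/3; weight (3/13)·(1/3) = 1/13.
If it is in chest 2 (prior 1/13): the guide opened chest 2, so this case is ruled out; weight (1/13)·0 = 0.
If it is in chest 3 (prior 3/13): the guide has 2 equally likely choices, so probability 1/2; weight (3/13)·(1/2) = 3/26.
If it is in chest 4 (prior 6/13): the guide has 2 equally likely choices, so probability 1/2; weight (6/13)·(1/2) = 3/13.
The weights sum to 11/26.
So P(the ruby in chest 3 | the guide opened chest 2) = (3/26) / (11/26) = 3/11.

3/11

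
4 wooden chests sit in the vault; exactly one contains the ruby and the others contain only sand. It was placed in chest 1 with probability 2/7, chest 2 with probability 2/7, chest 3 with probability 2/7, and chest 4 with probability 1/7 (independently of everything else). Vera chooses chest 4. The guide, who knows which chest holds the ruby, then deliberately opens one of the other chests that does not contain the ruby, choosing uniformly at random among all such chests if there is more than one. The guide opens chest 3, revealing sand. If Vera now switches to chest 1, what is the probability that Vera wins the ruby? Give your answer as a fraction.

3/7

Consider each possible location of the ruby in turn.
If it is in either of chests 1 and 2 (prior 2/7 each): the guide has 2 equally likely choices, so probability 1/2; weight (2/7)·(1/2) = 1/7 each.
If it is in chest 3 (prior 2/7): the guide opened chest 3, so this case is ruled out; weight (2/7)·0 = 0.
If it is in chest 4 (prior 1/7): the guide has 3 equally likely choices, so probability 1/3; weight (1/7)·(1/3) = 1/21.
The weights sum to 1/3.
So P(the ruby in chest 1 | the guide opened chest 3) = (1/7) / (1/3) = 3/7.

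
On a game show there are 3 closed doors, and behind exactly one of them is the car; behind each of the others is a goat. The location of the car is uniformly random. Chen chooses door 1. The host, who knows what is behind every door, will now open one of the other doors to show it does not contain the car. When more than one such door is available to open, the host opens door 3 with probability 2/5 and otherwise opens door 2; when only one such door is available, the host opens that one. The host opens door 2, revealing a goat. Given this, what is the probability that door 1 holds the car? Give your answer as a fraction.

3/8

Apply Bayes' rule, conditioning on where the car actually is.
If it is behind door 1 (prior 1/3): door 3 is available but not opened, probability 3/5; weight (1/3)·(3/5) = 1/5.
If it is behind door 2 (prior 1/3): the host opened door 2, so this case is ruled out; weight (1/3)·0 = 0.
If it is behind door 3 (prior 1/3): only door 2 is available, probability 1; weight (1/3)·1 = 1/3.
The weights sum to 8/15.
So P(the car behind door 1 | the host opened door 2) = (1/5) / (8/15) = 3/8.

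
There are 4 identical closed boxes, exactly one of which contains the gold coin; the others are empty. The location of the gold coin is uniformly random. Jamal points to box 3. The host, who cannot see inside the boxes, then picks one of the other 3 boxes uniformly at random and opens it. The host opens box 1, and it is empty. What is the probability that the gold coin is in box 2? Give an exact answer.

Apply Bayes' rule, conditioning on where the gold coin actually is.
If it is in box 1 (prior 1/4): the host opened box 1, so this case is ruled out; weight (1/4)·0 = 0.
If it is in any of boxes 2, 3, and 4 (prior 1/4 each): the host picks box 1 with probability 1/3 regardless, and it is not the prize; weight (1/4)·(1/3) = 1/12 each.
The weights sum to 1/4.
So P(the gold coin in box 2 | the host opened box 1) = (1/12) / (1/4) = 1/3.

1/3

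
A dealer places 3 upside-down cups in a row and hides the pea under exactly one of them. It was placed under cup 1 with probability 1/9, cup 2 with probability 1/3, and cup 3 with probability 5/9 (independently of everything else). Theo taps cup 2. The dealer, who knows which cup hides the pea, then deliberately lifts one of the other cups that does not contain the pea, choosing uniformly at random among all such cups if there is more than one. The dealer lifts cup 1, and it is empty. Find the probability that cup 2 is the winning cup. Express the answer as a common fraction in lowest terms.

3/13

Condition on the true location of the pea.
If it is under cup 1 (prior 1/9): the dealer opened cup 1, so this case is ruled out; weight (1/9)·0 = 0.
If it is under cup 2 (prior 1/3): the dealer has 2 equally likely choices, so probability 1/2; weight (1/3)·(1/2) = 1/6.
If it is under cup 3 (prior 5/9): the dealer has no choice, probability 1; weight (5/9)·1 = 5/9.
The weights sum to 13/18.
So P(the pea under cup 2 | the dealer opened cup 1) = (1/6) / (13/18) = 3/13.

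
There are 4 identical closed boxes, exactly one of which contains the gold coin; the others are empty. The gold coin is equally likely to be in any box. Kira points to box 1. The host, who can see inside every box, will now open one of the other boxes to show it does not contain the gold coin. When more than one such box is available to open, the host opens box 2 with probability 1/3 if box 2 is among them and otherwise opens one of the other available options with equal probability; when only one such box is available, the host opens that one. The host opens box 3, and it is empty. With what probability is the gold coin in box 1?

2/9

Apply Bayes' rule, conditioning on where the gold coin actually is.
If it is in box 1 (prior 1/4): box 2 is available but not opened; box 3 gets probability (1 − 1/3)/2 = 1/3; weight (1/4)·(1/3) = 1/12.
If it is in box 2 (prior 1/4): box 2 holds the prize so is unavailable; the host chooses uniformly among the 2 others, probability 1/2; weight (1/4)·(1/2) = 1/8.
If it is in box 3 (prior 1/4): the host opened box 3, so this case is ruled out; weight (1/4)·0 = 0.
If it is in box 4 (prior 1/4): box 2 is available but not opened, probability 2/3; weight (1/4)·(2/3) = 1/6.
The weights sum to 3/8.
So P(the gold coin in box 1 | the host opened box 3) = (1/12) / (3/8) = 2/9.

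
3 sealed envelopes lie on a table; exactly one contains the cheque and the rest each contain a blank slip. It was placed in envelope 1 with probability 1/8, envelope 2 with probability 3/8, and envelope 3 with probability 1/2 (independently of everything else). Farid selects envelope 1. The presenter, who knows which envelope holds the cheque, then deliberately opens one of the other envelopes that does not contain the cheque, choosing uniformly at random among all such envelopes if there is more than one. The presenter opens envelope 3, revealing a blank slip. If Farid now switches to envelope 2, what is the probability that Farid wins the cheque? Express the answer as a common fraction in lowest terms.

Condition on the true location of the cheque.
If it is in envelope 1 (prior 1/8): the presenter has 2 equally likely choices, so probability 1/2; weight (1/8)·(1/2) = 1/16.
If it is in envelope 2 (prior 3/8): the presenter has no choice, probability 1; weight (3/8)·1 = 3/8.
If it is in envelope 3 (prior 1/2): the presenter opened envelope 3, so this case is ruled out; weight (1/2)·0 = 0.
The weights sum to 7/16.
So P(the cheque in envelope 2 | the presenter opened envelope 3) = (3/8) / (7/16) = 6/7.

6/7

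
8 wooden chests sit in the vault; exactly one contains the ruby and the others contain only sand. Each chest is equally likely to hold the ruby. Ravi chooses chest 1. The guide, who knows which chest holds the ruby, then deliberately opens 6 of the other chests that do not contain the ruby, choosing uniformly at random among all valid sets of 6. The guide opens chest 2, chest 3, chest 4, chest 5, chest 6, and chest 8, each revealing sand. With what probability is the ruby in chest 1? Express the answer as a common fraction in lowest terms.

Consider each possible location of the ruby in turn.
If it is in chest 1 (prior 1/8): the guide has 7 equally likely choices, so probability 1/7; weight (1/8)·(1/7) = 1/56.
If it is in any of chests 2, 3, 4, 5, 6, and 8 (prior 1/8 each): that chest was opened and seen not to hold the prize — ruled out; weight (1/8)·0 = 0 each.
If it is in chest 7 (prior 1/8): the guide has no choice, probability 1; weight (1/8)·1 = 1/8.
The weights sum to 1/7.
So P(the ruby in chest 1 | the guide opened chest 2, chest 3, chest 4, chest 5, chest 6, and chest 8) = (1/56) / (1/7) = 1/8.

1/8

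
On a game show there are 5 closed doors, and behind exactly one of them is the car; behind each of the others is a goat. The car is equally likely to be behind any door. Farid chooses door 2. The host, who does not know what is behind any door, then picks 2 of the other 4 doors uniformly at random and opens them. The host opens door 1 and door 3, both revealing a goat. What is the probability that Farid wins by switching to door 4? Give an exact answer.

1/3

Condition on the true location of the car.
If it is behind either of doors 1 and 3 (prior 1/5 each): that door was opened and seen not to hold the prize — ruled out; weight (1/5)·0 = 0 each.
If it is behind any of doors 2, 4, and 5 (prior 1/5 each): the host picks exactly this set with probability 1/6 regardless, and none is the prize; weight (1/5)·(1/6) = 1/30 each.
The weights sum to 1/10.
So P(the car behind door 4 | the host opened door 1 and door 3) = (1/30) / (1/10) = 1/3.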